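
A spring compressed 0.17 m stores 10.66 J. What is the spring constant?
PE = ½kx² → k = 2PE/x² = 2×10.66/0.17² = 737.7 N/m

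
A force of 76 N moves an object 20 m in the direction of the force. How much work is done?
W = Fd = 76×20 = 1520.0 J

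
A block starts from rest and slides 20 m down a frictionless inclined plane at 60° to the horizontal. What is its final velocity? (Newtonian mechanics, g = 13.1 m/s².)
a = g sin(θ) = 13.1 × sin(60°) = 11.34 m/s²
v = √(2ad) = √(2 × 11.34 × 20) = 21.3 m/s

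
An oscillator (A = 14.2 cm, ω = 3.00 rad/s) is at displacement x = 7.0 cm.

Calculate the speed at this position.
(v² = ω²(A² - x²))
v = ω√(A² − x²) = 3.0×√(0.142² − 0.07²) = 0.3706 m/s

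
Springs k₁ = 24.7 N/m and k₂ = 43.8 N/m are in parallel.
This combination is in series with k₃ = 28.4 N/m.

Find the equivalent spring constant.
k₁₂ = k₁ + k₂ = 68.5 N/m (parallel)
1/k_eq = 1/k₁₂ + 1/k₃ → k_eq = 20.08 N/m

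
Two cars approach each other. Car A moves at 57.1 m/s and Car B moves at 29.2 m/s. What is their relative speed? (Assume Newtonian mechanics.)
v_rel = v_A + v_B = 57.1 + 29.2 = 86.3 m/s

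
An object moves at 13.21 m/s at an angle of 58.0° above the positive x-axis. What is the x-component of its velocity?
vₓ = v cos(θ) = 13.21 × cos(58.0°) = 7.0 m/s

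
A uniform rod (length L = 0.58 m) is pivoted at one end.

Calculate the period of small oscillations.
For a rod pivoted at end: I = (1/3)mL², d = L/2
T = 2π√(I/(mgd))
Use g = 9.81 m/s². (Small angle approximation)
I/m = (1/3)L² = 0.1121 m²; d = L/2 = 0.29 m
T = 2π√(I/(mgd)) = 2π√(0.1121/(9.81×0.29)) = 1.247 s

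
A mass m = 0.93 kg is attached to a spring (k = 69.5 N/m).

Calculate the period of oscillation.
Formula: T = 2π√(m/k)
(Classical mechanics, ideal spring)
T = 2π√(m/k) = 2π√(0.93/69.5) = 0.7268 s; f = 1/T = 1.376 Hz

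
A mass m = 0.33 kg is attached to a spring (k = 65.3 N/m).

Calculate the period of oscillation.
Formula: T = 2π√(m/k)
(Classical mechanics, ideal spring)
T = 2π√(m/k) = 2π√(0.33/65.3) = 0.4467 s; f = 1/T = 2.239 Hz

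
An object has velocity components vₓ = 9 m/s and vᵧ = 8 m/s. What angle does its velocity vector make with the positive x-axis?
θ = arctan(vᵧ/vₓ) = arctan(8/9) = 41.63°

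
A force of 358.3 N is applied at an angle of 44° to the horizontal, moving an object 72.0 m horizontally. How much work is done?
W = Fd cosθ = 358.3×72.0×cos(44°) = 18557.0 J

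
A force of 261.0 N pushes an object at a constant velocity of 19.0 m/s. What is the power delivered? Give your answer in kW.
P = Fv = 261 N × 19 m/s = 4959 W = 4.959 kW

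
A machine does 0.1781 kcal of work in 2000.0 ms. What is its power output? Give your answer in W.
P = W/t = 745.2 J / 2 s = 372.6 W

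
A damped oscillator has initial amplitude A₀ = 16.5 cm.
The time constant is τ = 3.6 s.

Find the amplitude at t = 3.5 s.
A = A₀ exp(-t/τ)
A = A₀ exp(−t/τ) = 16.5×exp(−3.5/3.6) = 6.241 cm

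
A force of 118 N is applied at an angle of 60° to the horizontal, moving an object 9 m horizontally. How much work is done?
W = Fd cosθ = 118×9×cos(60°) = 531.0 J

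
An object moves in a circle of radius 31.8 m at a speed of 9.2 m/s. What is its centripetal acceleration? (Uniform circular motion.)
a_c = v²/r = 9.2²/31.8 = 84.64/31.8 = 2.66 m/s²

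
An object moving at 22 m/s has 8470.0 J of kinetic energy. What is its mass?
KE = ½mv² → m = 2KE/v² = 2×8470.0/22² = 35.0 kg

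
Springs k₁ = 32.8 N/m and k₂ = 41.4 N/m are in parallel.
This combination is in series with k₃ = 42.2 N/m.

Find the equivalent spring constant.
k₁₂ = k₁ + k₂ = 74.2 N/m (parallel)
1/k_eq = 1/k₁₂ + 1/k₃ → k_eq = 26.9 N/m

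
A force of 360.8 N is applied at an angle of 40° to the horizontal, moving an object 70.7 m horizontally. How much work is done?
W = Fd cosθ = 360.8×70.7×cos(40°) = 19541.0 J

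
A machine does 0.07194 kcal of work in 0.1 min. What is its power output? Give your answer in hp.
P = W/t = 301 J / 6 s = 50.17 W = 0.06727 hp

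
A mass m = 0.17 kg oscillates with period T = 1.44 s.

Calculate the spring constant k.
T = 2π√(m/k) → k = m(2π/T)² = 0.17×(2π/1.44)² = 3.237 N/m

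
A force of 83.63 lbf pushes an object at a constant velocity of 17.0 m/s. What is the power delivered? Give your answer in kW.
P = Fv = 372 N × 17 m/s = 6324 W = 6.324 kW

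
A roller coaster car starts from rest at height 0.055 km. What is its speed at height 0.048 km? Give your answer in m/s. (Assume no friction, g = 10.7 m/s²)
mgh₁ = ½mv₂² + mgh₂ → v₂ = √(2g(h₁−h₂)) = √(2×10.7×(55−48)) = 12.24 m/s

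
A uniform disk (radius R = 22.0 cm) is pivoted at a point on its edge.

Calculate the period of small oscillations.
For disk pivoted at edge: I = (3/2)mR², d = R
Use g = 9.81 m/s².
I/m = (3/2)R² = 0.0726 m²; d = R = 0.22 m
T = 2π√((3/2)R²/(gR)) = 2π√(3R/(2g)) = 1.152 s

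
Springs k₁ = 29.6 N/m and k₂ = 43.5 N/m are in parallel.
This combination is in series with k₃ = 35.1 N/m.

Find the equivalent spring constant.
k₁₂ = k₁ + k₂ = 73.1 N/m (parallel)
1/k_eq = 1/k₁₂ + 1/k₃ → k_eq = 23.71 N/m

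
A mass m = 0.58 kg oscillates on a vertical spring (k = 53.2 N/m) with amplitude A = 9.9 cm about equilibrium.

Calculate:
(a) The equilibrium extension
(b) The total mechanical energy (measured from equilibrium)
x_eq = mg/k = 0.58×9.81/53.2 = 0.107 m = 10.7 cm
E = ½kA² = ½×53.2×(0.099)² = 0.2607 J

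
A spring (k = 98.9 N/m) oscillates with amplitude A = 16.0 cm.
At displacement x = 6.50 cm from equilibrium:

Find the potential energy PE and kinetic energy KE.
E_total = ½kA² = ½×98.9×(0.16)² = 1.266 J
PE = ½kx² = ½×98.9×(0.065)² = 0.2089 J
KE = E_total − PE = 1.057 J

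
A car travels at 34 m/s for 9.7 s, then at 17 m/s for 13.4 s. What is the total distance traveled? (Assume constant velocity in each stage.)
d₁ = v₁t₁ = 34 × 9.7 = 329.8 m
d₂ = v₂t₂ = 17 × 13.4 = 227.8 m
d_total = 329.8 + 227.8 = 557.6 m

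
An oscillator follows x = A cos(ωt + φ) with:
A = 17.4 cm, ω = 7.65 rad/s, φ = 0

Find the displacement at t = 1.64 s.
x = A cos(ωt + φ) = 17.4×cos(7.65×1.64 + 0) = 17.4 cm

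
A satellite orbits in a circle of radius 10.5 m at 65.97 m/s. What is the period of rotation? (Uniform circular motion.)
T = 2πr/v = 2π×10.5/65.97 = 1.0 s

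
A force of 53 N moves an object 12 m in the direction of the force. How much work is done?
W = Fd = 53×12 = 636.0 J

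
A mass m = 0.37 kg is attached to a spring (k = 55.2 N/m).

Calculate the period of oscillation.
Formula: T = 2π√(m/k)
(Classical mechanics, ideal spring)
T = 2π√(m/k) = 2π√(0.37/55.2) = 0.5144 s; f = 1/T = 1.944 Hz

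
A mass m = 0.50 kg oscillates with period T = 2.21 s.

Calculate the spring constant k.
T = 2π√(m/k) → k = m(2π/T)² = 0.5×(2π/2.21)² = 4.042 N/m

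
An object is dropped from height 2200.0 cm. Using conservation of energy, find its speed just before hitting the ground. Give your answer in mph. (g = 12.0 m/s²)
mgh = ½mv² → v = √(2gh) = √(2×12.0×22) = 22.98 m/s = 51.4 mph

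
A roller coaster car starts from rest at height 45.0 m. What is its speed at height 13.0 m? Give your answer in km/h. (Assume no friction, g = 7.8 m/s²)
mgh₁ = ½mv₂² + mgh₂ → v₂ = √(2g(h₁−h₂)) = √(2×7.8×(45−13)) = 22.34 m/s = 80.43 km/h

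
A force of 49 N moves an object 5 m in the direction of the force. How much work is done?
W = Fd = 49×5 = 245.0 J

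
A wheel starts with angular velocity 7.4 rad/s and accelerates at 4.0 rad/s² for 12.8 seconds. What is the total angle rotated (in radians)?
θ = ω₀t + ½αt² = 7.4×12.8 + ½×4.0×12.8² = 422.4 rad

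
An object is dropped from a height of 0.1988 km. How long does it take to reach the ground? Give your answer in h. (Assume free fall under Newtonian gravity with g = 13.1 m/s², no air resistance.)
t = √(2h/g) (with unit conversion) = 0.00153 h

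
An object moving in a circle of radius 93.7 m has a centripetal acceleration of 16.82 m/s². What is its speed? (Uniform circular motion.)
v = √(a_c × r) = √(16.82 × 93.7) = 39.7 m/s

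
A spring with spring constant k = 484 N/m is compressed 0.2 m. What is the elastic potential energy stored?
PE = ½kx² = ½×484×0.2² = 9.68 J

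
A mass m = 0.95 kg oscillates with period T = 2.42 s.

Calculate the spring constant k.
T = 2π√(m/k) → k = m(2π/T)² = 0.95×(2π/2.42)² = 6.404 N/m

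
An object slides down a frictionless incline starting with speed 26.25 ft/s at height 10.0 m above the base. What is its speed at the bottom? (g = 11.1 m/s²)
½mv₀² + mgh = ½mv² → v = √(v₀² + 2gh) = √(8.001² + 2×11.1×10) = 16.91 m/s = 55.49 ft/s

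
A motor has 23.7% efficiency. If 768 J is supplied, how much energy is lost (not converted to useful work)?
W_out = η × W_in = 0.237×768 = 182.02 J
W_lost = W_in − W_out = 768 − 182.02 = 585.98 J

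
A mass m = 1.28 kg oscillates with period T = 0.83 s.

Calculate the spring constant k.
T = 2π√(m/k) → k = m(2π/T)² = 1.28×(2π/0.83)² = 73.35 N/m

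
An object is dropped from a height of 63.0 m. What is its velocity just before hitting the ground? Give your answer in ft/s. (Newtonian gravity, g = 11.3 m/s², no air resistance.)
v = √(2gh) (with unit conversion) = 123.8 ft/s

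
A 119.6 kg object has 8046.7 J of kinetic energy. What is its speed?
KE = ½mv² → v = √(2KE/m) = √(2×8046.7/119.6) = 11.6 m/s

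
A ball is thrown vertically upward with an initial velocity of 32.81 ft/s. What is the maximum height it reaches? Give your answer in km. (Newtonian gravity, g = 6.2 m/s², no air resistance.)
h_max = v₀²/(2g) (with unit conversion) = 0.008065 km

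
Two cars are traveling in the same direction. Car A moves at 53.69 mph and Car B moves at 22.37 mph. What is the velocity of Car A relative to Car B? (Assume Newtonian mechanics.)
v_rel = v_A - v_B = 53.69 - 22.37 = 31.32 mph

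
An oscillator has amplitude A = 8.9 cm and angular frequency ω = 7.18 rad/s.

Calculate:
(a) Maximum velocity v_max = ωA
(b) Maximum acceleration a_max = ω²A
v_max = ωA = 7.18×0.089 = 0.639 m/s
a_max = ω²A = 7.18²×0.089 = 4.588 m/s²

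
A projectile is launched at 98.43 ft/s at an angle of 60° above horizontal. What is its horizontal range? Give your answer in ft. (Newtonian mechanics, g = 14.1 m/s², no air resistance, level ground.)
R = v₀² sin(2θ) / g (with unit conversion) = 181.4 ft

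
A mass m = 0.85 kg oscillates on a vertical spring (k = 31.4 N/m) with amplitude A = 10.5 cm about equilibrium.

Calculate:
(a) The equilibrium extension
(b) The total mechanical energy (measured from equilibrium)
x_eq = mg/k = 0.85×9.81/31.4 = 0.2656 m = 26.56 cm
E = ½kA² = ½×31.4×(0.105)² = 0.1731 J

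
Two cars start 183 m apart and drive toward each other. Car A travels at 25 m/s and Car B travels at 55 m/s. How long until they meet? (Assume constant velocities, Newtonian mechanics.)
Combined speed: v_combined = 25 + 55 = 80 m/s
Time to meet: t = d/80 = 183/80 = 2.29 s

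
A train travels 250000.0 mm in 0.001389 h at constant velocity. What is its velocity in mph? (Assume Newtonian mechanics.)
v = d/t (with unit conversion) = 111.8 mph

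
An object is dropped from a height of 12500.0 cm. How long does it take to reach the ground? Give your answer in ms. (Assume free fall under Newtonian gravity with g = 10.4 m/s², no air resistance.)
t = √(2h/g) (with unit conversion) = 4903.0 ms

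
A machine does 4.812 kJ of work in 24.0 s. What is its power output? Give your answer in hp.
P = W/t = 4812 J / 24 s = 200.5 W = 0.2689 hp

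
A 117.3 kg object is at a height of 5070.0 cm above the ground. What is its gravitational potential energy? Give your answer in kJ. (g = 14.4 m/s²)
PE = mgh = 117.3 kg × 14.4 m/s² × 50.7 m = 8.564e+04 J = 85.64 kJ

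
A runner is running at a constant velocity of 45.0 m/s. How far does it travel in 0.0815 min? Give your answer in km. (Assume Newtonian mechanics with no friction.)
d = vt (with unit conversion) = 0.2201 km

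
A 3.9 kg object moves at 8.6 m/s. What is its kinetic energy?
KE = ½mv² = ½×3.9×8.6² = 144.222 J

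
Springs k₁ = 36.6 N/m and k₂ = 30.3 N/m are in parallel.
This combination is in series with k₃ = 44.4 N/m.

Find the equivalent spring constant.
k₁₂ = k₁ + k₂ = 66.9 N/m (parallel)
1/k_eq = 1/k₁₂ + 1/k₃ → k_eq = 26.69 N/m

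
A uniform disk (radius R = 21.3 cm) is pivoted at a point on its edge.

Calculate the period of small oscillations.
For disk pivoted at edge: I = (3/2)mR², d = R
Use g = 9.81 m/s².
I/m = (3/2)R² = 0.06805 m²; d = R = 0.213 m
T = 2π√((3/2)R²/(gR)) = 2π√(3R/(2g)) = 1.134 s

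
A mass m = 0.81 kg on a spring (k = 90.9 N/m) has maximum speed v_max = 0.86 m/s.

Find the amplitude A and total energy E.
½mv²_max = ½kA² → A = v_max√(m/k) = 0.86×√(0.81/90.9) = 0.08118 m = 8.118 cm
E = ½mv²_max = ½×0.81×0.86² = 0.2995 J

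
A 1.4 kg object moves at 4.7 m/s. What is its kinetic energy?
KE = ½mv² = ½×1.4×4.7² = 15.463 J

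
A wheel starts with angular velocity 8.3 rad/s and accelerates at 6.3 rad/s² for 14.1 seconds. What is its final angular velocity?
ω = ω₀ + αt = 8.3 + 6.3 × 14.1 = 97.13 rad/s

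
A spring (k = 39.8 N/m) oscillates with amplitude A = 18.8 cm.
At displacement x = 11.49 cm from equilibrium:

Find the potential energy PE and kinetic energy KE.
E_total = ½kA² = ½×39.8×(0.188)² = 0.7033 J
PE = ½kx² = ½×39.8×(0.1149)² = 0.2627 J
KE = E_total − PE = 0.4406 J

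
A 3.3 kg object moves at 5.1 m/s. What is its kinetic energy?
KE = ½mv² = ½×3.3×5.1² = 42.9165 J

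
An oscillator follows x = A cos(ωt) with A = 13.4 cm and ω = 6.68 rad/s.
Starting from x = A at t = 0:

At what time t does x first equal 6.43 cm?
cos(ωt) = x/A = 6.43/13.4 = 0.4799
ωt = arccos(0.4799) = 1.07 rad
t = 1.07/6.68 = 0.1602 s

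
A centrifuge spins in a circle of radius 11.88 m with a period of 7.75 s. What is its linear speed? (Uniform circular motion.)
v = 2πr/T = 2π×11.88/7.75 = 9.63 m/s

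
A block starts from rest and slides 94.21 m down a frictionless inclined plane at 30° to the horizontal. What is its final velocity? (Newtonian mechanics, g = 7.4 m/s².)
a = g sin(θ) = 7.4 × sin(30°) = 3.7 m/s²
v = √(2ad) = √(2 × 3.7 × 94.21) = 26.4 m/s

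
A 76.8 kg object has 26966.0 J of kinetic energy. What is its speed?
KE = ½mv² → v = √(2KE/m) = √(2×26966.0/76.8) = 26.5 m/s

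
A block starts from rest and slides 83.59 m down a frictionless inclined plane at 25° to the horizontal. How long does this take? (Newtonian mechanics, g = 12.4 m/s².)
a = g sin(θ) = 12.4 × sin(25°) = 5.24 m/s²
t = √(2d/a) = √(2 × 83.59 / 5.24) = 5.65 s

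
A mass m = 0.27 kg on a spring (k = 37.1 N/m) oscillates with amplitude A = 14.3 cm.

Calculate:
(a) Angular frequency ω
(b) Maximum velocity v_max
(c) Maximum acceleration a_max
ω = √(k/m) = √(37.1/0.27) = 11.72 rad/s
v_max = ωA = 11.72×0.143 = 1.676 m/s
a_max = ω²A = 11.72²×0.143 = 19.65 m/s²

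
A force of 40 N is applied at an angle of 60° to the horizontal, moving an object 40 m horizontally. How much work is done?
W = Fd cosθ = 40×40×cos(60°) = 800.0 J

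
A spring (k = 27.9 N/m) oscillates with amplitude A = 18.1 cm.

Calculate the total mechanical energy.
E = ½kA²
E = ½kA² = ½×27.9×(0.181)² = 0.457 J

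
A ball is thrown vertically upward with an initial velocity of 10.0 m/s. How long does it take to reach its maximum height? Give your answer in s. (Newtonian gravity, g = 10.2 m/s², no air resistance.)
t_up = v₀/g = 0.9804 s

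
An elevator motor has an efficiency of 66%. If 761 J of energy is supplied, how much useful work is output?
W_out = η × W_in = 0.66 × 761 = 502.26 J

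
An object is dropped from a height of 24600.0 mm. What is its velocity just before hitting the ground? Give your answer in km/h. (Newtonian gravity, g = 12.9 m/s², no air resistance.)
v = √(2gh) (with unit conversion) = 90.69 km/h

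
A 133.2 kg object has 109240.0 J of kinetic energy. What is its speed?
KE = ½mv² → v = √(2KE/m) = √(2×109240.0/133.2) = 40.5 m/s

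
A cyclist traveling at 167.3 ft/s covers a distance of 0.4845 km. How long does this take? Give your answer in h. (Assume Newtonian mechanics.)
t = d/v (with unit conversion) = 0.002639 h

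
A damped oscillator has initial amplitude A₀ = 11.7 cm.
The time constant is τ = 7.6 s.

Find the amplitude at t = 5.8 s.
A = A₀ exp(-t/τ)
A = A₀ exp(−t/τ) = 11.7×exp(−5.8/7.6) = 5.454 cm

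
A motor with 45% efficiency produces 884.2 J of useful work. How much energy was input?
W_in = W_out/η = 884.2/0.45 = 1964.9 J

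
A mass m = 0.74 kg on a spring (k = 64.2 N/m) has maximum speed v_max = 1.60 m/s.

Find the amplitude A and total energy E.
½mv²_max = ½kA² → A = v_max√(m/k) = 1.6×√(0.74/64.2) = 0.1718 m = 17.18 cm
E = ½mv²_max = ½×0.74×1.6² = 0.9472 J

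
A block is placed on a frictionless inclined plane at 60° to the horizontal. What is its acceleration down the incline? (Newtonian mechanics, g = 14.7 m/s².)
a = g sin(θ) = 14.7 × sin(60°) = 14.7 × 0.866 = 12.73 m/s²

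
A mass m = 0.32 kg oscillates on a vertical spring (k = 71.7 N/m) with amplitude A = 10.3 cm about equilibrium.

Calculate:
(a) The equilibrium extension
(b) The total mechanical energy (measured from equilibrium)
x_eq = mg/k = 0.32×9.81/71.7 = 0.04378 m = 4.378 cm
E = ½kA² = ½×71.7×(0.103)² = 0.3803 J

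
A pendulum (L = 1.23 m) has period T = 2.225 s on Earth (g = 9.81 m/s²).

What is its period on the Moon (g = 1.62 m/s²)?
T = 2π√(L/g), so T_moon/T_earth = √(g_earth/g_moon)
T_moon = 2π√(1.23/1.62) = 5.475 s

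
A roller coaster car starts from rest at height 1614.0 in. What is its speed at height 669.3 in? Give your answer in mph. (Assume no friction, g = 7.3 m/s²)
mgh₁ = ½mv₂² + mgh₂ → v₂ = √(2g(h₁−h₂)) = √(2×7.3×(41−17)) = 18.72 m/s = 41.87 mph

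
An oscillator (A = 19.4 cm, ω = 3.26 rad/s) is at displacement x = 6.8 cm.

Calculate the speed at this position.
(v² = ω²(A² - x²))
v = ω√(A² − x²) = 3.26×√(0.194² − 0.068²) = 0.5923 m/s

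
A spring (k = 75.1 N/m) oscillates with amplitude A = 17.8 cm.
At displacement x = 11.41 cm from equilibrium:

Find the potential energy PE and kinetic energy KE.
E_total = ½kA² = ½×75.1×(0.178)² = 1.19 J
PE = ½kx² = ½×75.1×(0.1141)² = 0.4889 J
KE = E_total − PE = 0.7009 J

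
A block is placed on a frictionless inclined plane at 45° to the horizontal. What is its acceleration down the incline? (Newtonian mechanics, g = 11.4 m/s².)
a = g sin(θ) = 11.4 × sin(45°) = 11.4 × 0.7071 = 8.06 m/s²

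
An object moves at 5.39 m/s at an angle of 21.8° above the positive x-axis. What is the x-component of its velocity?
vₓ = v cos(θ) = 5.39 × cos(21.8°) = 5.0 m/s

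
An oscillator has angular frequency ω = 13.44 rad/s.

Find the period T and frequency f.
T = 2π/ω = 2π/13.44 = 0.4675 s; f = ω/2π = 2.139 Hz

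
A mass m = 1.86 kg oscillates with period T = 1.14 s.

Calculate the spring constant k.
T = 2π√(m/k) → k = m(2π/T)² = 1.86×(2π/1.14)² = 56.5 N/m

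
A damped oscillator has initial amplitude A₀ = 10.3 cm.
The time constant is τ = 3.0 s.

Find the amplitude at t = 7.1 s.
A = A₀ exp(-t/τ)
A = A₀ exp(−t/τ) = 10.3×exp(−7.1/3.0) = 0.9661 cm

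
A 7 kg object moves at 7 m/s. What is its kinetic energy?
KE = ½mv² = ½×7×7² = 171.5 J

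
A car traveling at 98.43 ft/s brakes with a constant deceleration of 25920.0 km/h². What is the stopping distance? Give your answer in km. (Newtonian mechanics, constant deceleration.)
d = v₀² / (2a) (with unit conversion) = 0.225 km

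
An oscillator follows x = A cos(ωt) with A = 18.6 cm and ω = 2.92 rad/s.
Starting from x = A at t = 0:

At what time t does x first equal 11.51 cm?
cos(ωt) = x/A = 11.51/18.6 = 0.6188
ωt = arccos(0.6188) = 0.9036 rad
t = 0.9036/2.92 = 0.3094 s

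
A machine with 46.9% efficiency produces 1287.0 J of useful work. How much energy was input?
W_in = W_out/η = 1287.0/0.469 = 2744.1 J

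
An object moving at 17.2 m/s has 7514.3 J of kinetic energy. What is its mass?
KE = ½mv² → m = 2KE/v² = 2×7514.3/17.2² = 50.8 kg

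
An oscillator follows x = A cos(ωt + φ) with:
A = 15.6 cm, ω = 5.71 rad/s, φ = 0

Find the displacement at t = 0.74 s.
x = A cos(ωt + φ) = 15.6×cos(5.71×0.74 + 0) = -7.3 cm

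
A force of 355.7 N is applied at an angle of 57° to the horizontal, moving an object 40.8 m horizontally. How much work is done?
W = Fd cosθ = 355.7×40.8×cos(57°) = 7904.1 J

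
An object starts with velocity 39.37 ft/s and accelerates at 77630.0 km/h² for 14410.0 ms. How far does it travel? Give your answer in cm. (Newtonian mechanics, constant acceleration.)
d = v₀t + ½at² (with unit conversion) = 79480.0 cm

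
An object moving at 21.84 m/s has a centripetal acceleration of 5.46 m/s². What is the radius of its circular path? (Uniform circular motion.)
r = v²/a_c = 21.84²/5.46 = 87.36 m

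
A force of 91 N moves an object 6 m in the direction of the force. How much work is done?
W = Fd = 91×6 = 546.0 J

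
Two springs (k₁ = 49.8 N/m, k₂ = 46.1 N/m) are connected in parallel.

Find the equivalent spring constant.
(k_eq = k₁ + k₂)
k_eq = k₁ + k₂ = 49.8 + 46.1 = 95.9 N/m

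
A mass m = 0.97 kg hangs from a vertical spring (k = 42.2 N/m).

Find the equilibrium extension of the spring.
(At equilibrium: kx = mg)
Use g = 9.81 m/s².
x_eq = mg/k = 0.97×9.81/42.2 = 0.2255 m = 22.55 cm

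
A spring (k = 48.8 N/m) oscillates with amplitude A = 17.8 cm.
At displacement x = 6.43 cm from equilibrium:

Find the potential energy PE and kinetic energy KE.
E_total = ½kA² = ½×48.8×(0.178)² = 0.7731 J
PE = ½kx² = ½×48.8×(0.0643)² = 0.1009 J
KE = E_total − PE = 0.6722 J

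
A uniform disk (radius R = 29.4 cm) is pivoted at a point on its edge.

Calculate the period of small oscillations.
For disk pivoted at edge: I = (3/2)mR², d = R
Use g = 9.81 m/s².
I/m = (3/2)R² = 0.1297 m²; d = R = 0.294 m
T = 2π√((3/2)R²/(gR)) = 2π√(3R/(2g)) = 1.332 s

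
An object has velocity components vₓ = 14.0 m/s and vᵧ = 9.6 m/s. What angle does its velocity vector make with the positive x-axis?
θ = arctan(vᵧ/vₓ) = arctan(9.6/14.0) = 34.44°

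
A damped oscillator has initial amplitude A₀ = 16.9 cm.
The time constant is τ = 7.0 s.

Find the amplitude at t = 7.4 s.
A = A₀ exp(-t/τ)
A = A₀ exp(−t/τ) = 16.9×exp(−7.4/7.0) = 5.872 cm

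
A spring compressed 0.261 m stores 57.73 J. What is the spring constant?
PE = ½kx² → k = 2PE/x² = 2×57.73/0.261² = 1695.0 N/m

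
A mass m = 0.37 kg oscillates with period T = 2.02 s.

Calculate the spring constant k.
T = 2π√(m/k) → k = m(2π/T)² = 0.37×(2π/2.02)² = 3.58 N/m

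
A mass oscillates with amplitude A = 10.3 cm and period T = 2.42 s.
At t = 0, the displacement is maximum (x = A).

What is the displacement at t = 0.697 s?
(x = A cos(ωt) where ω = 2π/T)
ω = 2π/T = 2π/2.42 = 2.596 rad/s
x = A cos(ωt) = 10.3×cos(2.596×0.697) = -2.437 cm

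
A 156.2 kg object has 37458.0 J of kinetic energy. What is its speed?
KE = ½mv² → v = √(2KE/m) = √(2×37458.0/156.2) = 21.9 m/s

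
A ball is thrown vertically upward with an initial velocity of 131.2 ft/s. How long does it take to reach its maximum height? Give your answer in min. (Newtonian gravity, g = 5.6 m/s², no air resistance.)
t_up = v₀/g (with unit conversion) = 0.119 min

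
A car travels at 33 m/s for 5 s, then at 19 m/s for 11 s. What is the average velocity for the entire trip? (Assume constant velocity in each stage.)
d₁ = v₁t₁ = 33 × 5 = 165 m
d₂ = v₂t₂ = 19 × 11 = 209 m
d_total = 374 m, t_total = 16 s
v_avg = d_total/t_total = 374/16 = 23.38 m/s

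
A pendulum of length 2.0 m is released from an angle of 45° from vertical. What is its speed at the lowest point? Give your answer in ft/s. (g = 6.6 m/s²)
h = L(1 − cosθ) = 2.0×(1 − cos45°) = 0.5858 m
v = √(2gh) = √(2×6.6×0.5858) = 2.781 m/s = 9.123 ft/s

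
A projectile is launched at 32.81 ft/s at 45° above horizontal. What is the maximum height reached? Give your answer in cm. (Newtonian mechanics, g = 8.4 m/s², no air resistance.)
H = v₀²sin²(θ)/(2g) (with unit conversion) = 297.6 cm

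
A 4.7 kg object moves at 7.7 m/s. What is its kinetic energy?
KE = ½mv² = ½×4.7×7.7² = 139.3315 J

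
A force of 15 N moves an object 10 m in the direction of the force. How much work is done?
W = Fd = 15×10 = 150.0 J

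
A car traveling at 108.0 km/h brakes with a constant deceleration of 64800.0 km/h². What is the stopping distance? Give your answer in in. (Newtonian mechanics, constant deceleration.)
d = v₀² / (2a) (with unit conversion) = 3543.0 in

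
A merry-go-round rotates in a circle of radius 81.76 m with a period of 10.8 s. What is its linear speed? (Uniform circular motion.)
v = 2πr/T = 2π×81.76/10.8 = 47.57 m/s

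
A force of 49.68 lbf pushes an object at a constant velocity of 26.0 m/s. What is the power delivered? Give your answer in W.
P = Fv = 221 N × 26 m/s = 5746 W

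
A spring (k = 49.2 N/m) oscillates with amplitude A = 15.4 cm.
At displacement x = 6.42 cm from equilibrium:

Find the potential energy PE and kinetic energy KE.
E_total = ½kA² = ½×49.2×(0.154)² = 0.5834 J
PE = ½kx² = ½×49.2×(0.0642)² = 0.1014 J
KE = E_total − PE = 0.482 J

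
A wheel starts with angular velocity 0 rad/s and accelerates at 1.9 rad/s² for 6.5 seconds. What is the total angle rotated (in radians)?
θ = ω₀t + ½αt² = 0×6.5 + ½×1.9×6.5² = 40.14 rad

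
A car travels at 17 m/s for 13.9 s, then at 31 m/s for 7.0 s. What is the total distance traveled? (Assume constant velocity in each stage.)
d₁ = v₁t₁ = 17 × 13.9 = 236.3 m
d₂ = v₂t₂ = 31 × 7.0 = 217 m
d_total = 236.3 + 217 = 453.3 m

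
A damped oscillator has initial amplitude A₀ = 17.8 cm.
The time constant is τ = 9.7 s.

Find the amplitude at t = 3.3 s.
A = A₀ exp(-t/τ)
A = A₀ exp(−t/τ) = 17.8×exp(−3.3/9.7) = 12.67 cm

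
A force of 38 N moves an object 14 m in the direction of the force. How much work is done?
W = Fd = 38×14 = 532.0 J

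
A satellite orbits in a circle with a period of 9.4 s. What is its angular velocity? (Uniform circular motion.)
ω = 2π/T = 2π/9.4 = 0.6684 rad/s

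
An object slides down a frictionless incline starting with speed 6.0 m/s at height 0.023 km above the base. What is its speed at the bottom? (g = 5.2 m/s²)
½mv₀² + mgh = ½mv² → v = √(v₀² + 2gh) = √(6² + 2×5.2×23) = 16.59 m/s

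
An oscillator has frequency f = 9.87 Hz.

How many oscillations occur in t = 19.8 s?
n = f×t = 9.87×19.8 = 195.4 oscillations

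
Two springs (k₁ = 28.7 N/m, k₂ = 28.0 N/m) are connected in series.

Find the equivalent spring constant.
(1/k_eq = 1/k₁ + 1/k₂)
1/k_eq = 1/28.7 + 1/28.0 = 0.070557; k_eq = 14.17 N/m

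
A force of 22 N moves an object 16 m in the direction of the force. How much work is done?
W = Fd = 22×16 = 352.0 J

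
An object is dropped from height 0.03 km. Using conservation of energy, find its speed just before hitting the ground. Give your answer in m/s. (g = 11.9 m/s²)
mgh = ½mv² → v = √(2gh) = √(2×11.9×30) = 26.72 m/s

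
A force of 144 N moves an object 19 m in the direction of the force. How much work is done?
W = Fd = 144×19 = 2736.0 J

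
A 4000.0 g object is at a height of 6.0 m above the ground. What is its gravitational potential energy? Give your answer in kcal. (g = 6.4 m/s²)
PE = mgh = 4 kg × 6.4 m/s² × 6 m = 153.6 J = 0.03671 kcal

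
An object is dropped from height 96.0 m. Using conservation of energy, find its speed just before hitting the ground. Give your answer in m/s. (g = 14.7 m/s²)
mgh = ½mv² → v = √(2gh) = √(2×14.7×96) = 53.13 m/s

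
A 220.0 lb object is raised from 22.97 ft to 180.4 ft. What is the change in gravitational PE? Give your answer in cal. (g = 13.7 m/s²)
ΔPE = mg(h₂ − h₁) = 99.79 kg × 13.7 m/s² × (54.99 − 7.001) m = 6.56e+04 J = 15680.0 cal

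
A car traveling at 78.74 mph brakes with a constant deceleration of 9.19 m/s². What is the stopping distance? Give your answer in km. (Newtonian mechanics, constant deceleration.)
d = v₀² / (2a) (with unit conversion) = 0.06741 km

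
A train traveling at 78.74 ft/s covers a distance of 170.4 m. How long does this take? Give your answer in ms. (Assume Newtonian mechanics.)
t = d/v (with unit conversion) = 7100.0 ms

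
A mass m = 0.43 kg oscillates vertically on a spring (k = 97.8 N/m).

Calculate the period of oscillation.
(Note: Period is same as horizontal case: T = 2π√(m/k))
T = 2π√(m/k) = 2π√(0.43/97.8) = 0.4166 s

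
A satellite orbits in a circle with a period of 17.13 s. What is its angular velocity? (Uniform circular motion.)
ω = 2π/T = 2π/17.13 = 0.3668 rad/s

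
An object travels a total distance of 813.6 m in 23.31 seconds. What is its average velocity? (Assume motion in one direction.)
v_avg = Δd / Δt = 813.6 / 23.31 = 34.9 m/s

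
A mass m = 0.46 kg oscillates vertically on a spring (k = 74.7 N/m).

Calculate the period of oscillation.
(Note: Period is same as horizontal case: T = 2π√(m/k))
T = 2π√(m/k) = 2π√(0.46/74.7) = 0.4931 s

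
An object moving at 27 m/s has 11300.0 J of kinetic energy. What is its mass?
KE = ½mv² → m = 2KE/v² = 2×11300.0/27² = 31.0 kg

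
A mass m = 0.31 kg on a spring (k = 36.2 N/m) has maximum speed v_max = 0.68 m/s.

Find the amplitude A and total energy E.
½mv²_max = ½kA² → A = v_max√(m/k) = 0.68×√(0.31/36.2) = 0.06293 m = 6.293 cm
E = ½mv²_max = ½×0.31×0.68² = 0.07167 J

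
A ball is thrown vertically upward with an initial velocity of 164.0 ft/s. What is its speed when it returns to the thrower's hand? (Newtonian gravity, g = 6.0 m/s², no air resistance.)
By conservation of energy, the ball returns at the same speed = 164.0 ft/s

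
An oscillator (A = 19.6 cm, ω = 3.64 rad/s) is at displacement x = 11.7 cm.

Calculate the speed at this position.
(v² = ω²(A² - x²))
v = ω√(A² − x²) = 3.64×√(0.196² − 0.117²) = 0.5724 m/s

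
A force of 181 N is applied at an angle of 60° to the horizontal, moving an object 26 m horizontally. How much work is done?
W = Fd cosθ = 181×26×cos(60°) = 2353.0 J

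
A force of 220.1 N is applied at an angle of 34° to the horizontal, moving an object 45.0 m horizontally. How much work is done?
W = Fd cosθ = 220.1×45.0×cos(34°) = 8211.2 J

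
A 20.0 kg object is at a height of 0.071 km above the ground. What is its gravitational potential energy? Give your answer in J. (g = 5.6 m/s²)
PE = mgh = 20 kg × 5.6 m/s² × 71 m = 7952 J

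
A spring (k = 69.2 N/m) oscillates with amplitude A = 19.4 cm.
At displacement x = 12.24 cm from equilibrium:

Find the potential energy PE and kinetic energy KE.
E_total = ½kA² = ½×69.2×(0.194)² = 1.302 J
PE = ½kx² = ½×69.2×(0.1224)² = 0.5184 J
KE = E_total − PE = 0.7838 J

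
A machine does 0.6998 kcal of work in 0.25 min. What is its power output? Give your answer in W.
P = W/t = 2928 J / 15 s = 195.2 W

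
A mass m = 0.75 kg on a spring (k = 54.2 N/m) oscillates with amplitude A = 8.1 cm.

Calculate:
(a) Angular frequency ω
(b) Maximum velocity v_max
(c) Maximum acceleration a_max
ω = √(k/m) = √(54.2/0.75) = 8.501 rad/s
v_max = ωA = 8.501×0.081 = 0.6886 m/s
a_max = ω²A = 8.501²×0.081 = 5.854 m/s²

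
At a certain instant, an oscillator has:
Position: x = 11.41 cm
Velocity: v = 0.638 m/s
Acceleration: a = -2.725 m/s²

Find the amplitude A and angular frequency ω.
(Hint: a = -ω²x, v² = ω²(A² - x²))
a = −ω²x → ω = √(|a|/x) = √(2.725/0.1141) = 4.887 rad/s
v² = ω²(A² − x²) → A = √(x² + v²/ω²) = √(0.1141² + 0.638²/4.887²) = 0.1734 m = 17.34 cm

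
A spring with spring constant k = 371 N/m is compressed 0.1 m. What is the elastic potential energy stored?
PE = ½kx² = ½×371×0.1² = 1.855 J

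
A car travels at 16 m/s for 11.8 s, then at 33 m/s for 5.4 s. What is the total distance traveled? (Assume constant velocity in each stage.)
d₁ = v₁t₁ = 16 × 11.8 = 188.8 m
d₂ = v₂t₂ = 33 × 5.4 = 178.2 m
d_total = 188.8 + 178.2 = 367.0 m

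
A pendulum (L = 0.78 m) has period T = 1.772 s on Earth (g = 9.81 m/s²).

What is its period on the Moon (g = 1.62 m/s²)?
T = 2π√(L/g), so T_moon/T_earth = √(g_earth/g_moon)
T_moon = 2π√(0.78/1.62) = 4.36 s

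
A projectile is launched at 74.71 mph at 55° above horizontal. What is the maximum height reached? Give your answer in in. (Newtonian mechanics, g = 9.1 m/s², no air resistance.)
H = v₀²sin²(θ)/(2g) (with unit conversion) = 1619.0 in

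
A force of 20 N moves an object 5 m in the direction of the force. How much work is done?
W = Fd = 20×5 = 100.0 J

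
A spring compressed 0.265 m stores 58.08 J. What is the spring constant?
PE = ½kx² → k = 2PE/x² = 2×58.08/0.265² = 1654.0 N/m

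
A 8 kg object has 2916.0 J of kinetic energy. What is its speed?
KE = ½mv² → v = √(2KE/m) = √(2×2916.0/8) = 27.0 m/s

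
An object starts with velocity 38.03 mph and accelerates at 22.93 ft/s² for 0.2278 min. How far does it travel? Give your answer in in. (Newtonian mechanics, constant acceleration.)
d = v₀t + ½at² (with unit conversion) = 34850.0 in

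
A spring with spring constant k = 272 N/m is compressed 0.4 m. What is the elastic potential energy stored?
PE = ½kx² = ½×272×0.4² = 21.76 J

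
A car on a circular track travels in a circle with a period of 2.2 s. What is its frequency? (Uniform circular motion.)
f = 1/T = 1/2.2 = 0.4545 Hz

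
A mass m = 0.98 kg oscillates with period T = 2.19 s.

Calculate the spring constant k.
T = 2π√(m/k) → k = m(2π/T)² = 0.98×(2π/2.19)² = 8.067 N/m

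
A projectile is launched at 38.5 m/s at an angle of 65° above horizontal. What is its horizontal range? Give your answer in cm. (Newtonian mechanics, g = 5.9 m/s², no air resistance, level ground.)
R = v₀² sin(2θ) / g (with unit conversion) = 19250.0 cm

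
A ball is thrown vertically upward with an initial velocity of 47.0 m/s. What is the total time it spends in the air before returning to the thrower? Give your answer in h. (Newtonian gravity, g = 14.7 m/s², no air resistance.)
t_total = 2v₀/g (with unit conversion) = 0.001776 h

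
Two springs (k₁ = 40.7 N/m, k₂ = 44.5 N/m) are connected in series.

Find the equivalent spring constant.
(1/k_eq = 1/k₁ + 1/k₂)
1/k_eq = 1/40.7 + 1/44.5 = 0.047042; k_eq = 21.26 N/m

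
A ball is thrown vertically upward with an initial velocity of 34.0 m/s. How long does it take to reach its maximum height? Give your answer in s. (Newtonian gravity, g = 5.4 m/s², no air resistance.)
t_up = v₀/g = 6.296 s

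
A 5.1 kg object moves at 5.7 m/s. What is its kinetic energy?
KE = ½mv² = ½×5.1×5.7² = 82.8495 J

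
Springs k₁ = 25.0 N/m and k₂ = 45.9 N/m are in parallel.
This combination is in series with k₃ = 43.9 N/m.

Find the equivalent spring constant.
k₁₂ = k₁ + k₂ = 70.9 N/m (parallel)
1/k_eq = 1/k₁₂ + 1/k₃ → k_eq = 27.11 N/m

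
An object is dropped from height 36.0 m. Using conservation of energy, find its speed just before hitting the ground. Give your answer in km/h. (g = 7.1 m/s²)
mgh = ½mv² → v = √(2gh) = √(2×7.1×36) = 22.61 m/s = 81.4 km/h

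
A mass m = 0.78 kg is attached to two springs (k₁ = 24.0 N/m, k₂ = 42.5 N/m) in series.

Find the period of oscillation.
k_eq = k₁k₂/(k₁+k₂) = 15.34 N/m
T = 2π√(m/k_eq) = 2π√(0.78/15.34) = 1.417 s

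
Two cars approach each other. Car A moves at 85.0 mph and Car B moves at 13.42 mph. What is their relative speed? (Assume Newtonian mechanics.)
v_rel = v_A + v_B = 85.0 + 13.42 = 98.42 mph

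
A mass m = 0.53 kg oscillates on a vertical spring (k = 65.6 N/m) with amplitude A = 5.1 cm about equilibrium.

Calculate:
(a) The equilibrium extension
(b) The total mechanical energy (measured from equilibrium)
x_eq = mg/k = 0.53×9.81/65.6 = 0.07926 m = 7.926 cm
E = ½kA² = ½×65.6×(0.051)² = 0.08531 J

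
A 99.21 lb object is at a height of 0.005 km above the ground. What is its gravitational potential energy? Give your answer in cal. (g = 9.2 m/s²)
PE = mgh = 45 kg × 9.2 m/s² × 5 m = 2070 J = 494.8 cal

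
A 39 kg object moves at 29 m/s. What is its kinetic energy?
KE = ½mv² = ½×39×29² = 16399.5 J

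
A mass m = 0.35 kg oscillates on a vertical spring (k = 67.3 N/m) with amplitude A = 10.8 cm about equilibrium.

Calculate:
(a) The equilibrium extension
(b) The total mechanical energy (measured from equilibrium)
x_eq = mg/k = 0.35×9.81/67.3 = 0.05102 m = 5.102 cm
E = ½kA² = ½×67.3×(0.108)² = 0.3925 J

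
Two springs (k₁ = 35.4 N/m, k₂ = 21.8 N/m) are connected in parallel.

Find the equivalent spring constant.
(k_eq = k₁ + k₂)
k_eq = k₁ + k₂ = 35.4 + 21.8 = 57.2 N/m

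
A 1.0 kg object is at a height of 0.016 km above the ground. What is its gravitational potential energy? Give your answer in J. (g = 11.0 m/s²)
PE = mgh = 1 kg × 11.0 m/s² × 16 m = 176 J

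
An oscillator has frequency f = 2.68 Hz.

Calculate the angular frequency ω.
ω = 2πf = 2π×2.68 = 16.84 rad/s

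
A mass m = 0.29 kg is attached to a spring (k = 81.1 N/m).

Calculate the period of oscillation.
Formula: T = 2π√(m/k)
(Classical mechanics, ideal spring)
T = 2π√(m/k) = 2π√(0.29/81.1) = 0.3757 s; f = 1/T = 2.662 Hz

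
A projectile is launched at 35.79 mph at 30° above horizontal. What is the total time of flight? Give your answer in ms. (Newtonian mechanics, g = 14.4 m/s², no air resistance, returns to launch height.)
T = 2v₀sin(θ)/g (with unit conversion) = 1111.0 ms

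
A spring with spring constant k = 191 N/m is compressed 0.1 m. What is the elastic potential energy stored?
PE = ½kx² = ½×191×0.1² = 0.955 J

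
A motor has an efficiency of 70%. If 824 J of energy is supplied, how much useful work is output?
W_out = η × W_in = 0.7 × 824 = 576.8 J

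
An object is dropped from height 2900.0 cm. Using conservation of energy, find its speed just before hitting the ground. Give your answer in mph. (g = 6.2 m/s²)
mgh = ½mv² → v = √(2gh) = √(2×6.2×29) = 18.96 m/s = 42.42 mph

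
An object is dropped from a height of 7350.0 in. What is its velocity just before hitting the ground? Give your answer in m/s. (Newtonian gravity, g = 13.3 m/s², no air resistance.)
v = √(2gh) (with unit conversion) = 70.47 m/s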